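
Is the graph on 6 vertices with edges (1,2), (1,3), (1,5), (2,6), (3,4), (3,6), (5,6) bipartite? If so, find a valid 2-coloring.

Step 1: Attempt 2-coloring using BFS:
  Start at vertex 1, assign color 0
  Color vertex 2 with color 1 (neighbor of 1)
  Color vertex 3 with color 1 (neighbor of 1)
  Color vertex 5 with color 1 (neighbor of 1)
  Color vertex 6 with color 0 (neighbor of 2)
  Color vertex 4 with color 0 (neighbor of 3)

Step 2: 2-coloring succeeded. No conflicts found.
  Set A (color 0): {1, 4, 6}
  Set B (color 1): {2, 3, 5}

The graph is bipartite with partition {1, 4, 6}, {2, 3, 5}.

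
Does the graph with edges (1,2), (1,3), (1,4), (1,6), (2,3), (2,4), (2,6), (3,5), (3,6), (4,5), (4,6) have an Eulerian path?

Step 1: Find the degree of each vertex:
  deg(1) = 4
  deg(2) = 4
  deg(3) = 4
  deg(4) = 4
  deg(5) = 2
  deg(6) = 4

Step 2: Count vertices with odd degree:
  All vertices have even degree (0 odd-degree vertices)

Step 3: Apply Euler's theorem:
  - Eulerian circuit exists iff graph is connected and all vertices have even degree
  - Eulerian path exists iff graph is connected and has 0 or 2 odd-degree vertices

Graph is connected with 0 odd-degree vertices.
Both Eulerian circuit and Eulerian path exist.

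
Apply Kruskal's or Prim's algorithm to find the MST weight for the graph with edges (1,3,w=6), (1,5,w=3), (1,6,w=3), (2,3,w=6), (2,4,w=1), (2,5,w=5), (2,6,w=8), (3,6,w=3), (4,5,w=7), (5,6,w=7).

Apply Kruskal's algorithm (sort edges by weight, add if no cycle):

Sorted edges by weight:
  (2,4) w=1
  (1,5) w=3
  (1,6) w=3
  (3,6) w=3
  (2,5) w=5
  (1,3) w=6
  (2,3) w=6
  (4,5) w=7
  (5,6) w=7
  (2,6) w=8

Add edge (2,4) w=1 -- no cycle. Running total: 1
Add edge (1,5) w=3 -- no cycle. Running total: 4
Add edge (1,6) w=3 -- no cycle. Running total: 7
Add edge (3,6) w=3 -- no cycle. Running total: 10
Add edge (2,5) w=5 -- no cycle. Running total: 15

MST edges: (2,4,w=1), (1,5,w=3), (1,6,w=3), (3,6,w=3), (2,5,w=5)
Total MST weight: 1 + 3 + 3 + 3 + 5 = 15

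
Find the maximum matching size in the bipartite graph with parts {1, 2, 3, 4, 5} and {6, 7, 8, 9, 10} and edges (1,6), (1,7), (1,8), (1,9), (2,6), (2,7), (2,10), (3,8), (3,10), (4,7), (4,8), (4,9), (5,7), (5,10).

Step 1: List the neighbors of each left vertex:
  1: 6, 7, 8, 9
  2: 6, 7, 10
  3: 8, 10
  4: 7, 8, 9
  5: 7, 10

Step 2: Greedily match left vertices, then look for augmenting paths:
  Match 1 -- 6
  Match 2 -- 7
  Match 3 -- 8
  Match 4 -- 9
  Match 5 -- 10
  No augmenting path remains.

Step 3: Verify this is maximum:
  Matching size 5 = min(|L|, |R|) = min(5, 5), which is an upper bound, so this matching is maximum.

Maximum matching: {(1,6), (2,7), (3,8), (4,9), (5,10)}
Size: 5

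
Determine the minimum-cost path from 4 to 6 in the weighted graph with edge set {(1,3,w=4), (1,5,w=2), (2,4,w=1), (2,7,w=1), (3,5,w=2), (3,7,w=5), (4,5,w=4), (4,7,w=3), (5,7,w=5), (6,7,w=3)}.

Step 1: Build adjacency list with weights:
  1: 3(w=4), 5(w=2)
  2: 4(w=1), 7(w=1)
  3: 1(w=4), 5(w=2), 7(w=5)
  4: 2(w=1), 5(w=4), 7(w=3)
  5: 1(w=2), 3(w=2), 4(w=4), 7(w=5)
  6: 7(w=3)
  7: 2(w=1), 3(w=5), 4(w=3), 5(w=5), 6(w=3)

Step 2: Apply Dijkstra's algorithm from vertex 4:
  Visit vertex 4 (distance=0)
    Update dist[2] = 1
    Update dist[5] = 4
    Update dist[7] = 3
  Visit vertex 2 (distance=1)
    Update dist[7] = 2
  Visit vertex 7 (distance=2)
    Update dist[3] = 7
    Update dist[6] = 5
  Visit vertex 5 (distance=4)
    Update dist[1] = 6
    Update dist[3] = 6
  Visit vertex 6 (distance=5)

Step 3: Shortest path: 4 -> 2 -> 7 -> 6
Total weight: 1 + 1 + 3 = 5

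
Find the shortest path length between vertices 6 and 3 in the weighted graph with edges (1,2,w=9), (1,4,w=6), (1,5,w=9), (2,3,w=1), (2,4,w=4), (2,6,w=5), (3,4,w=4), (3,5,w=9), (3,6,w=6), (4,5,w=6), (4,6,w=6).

Step 1: Build adjacency list with weights:
  1: 2(w=9), 4(w=6), 5(w=9)
  2: 1(w=9), 3(w=1), 4(w=4), 6(w=5)
  3: 2(w=1), 4(w=4), 5(w=9), 6(w=6)
  4: 1(w=6), 2(w=4), 3(w=4), 5(w=6), 6(w=6)
  5: 1(w=9), 3(w=9), 4(w=6)
  6: 2(w=5), 3(w=6), 4(w=6)

Step 2: Apply Dijkstra's algorithm from vertex 6:
  Visit vertex 6 (distance=0)
    Update dist[2] = 5
    Update dist[3] = 6
    Update dist[4] = 6
  Visit vertex 2 (distance=5)
    Update dist[1] = 14
  Visit vertex 3 (distance=6)
    Update dist[5] = 15

Step 3: Shortest path: 6 -> 3
Total weight: 6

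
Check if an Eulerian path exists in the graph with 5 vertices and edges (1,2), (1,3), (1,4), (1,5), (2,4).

Step 1: Find the degree of each vertex:
  deg(1) = 4
  deg(2) = 2
  deg(3) = 1
  deg(4) = 2
  deg(5) = 1

Step 2: Count vertices with odd degree:
  Odd-degree vertices: 3, 5 (2 total)

Step 3: Apply Euler's theorem:
  - Eulerian circuit exists iff graph is connected and all vertices have even degree
  - Eulerian path exists iff graph is connected and has 0 or 2 odd-degree vertices

Graph is connected with exactly 2 odd-degree vertices (3, 5).
Eulerian path exists (starting and ending at the odd-degree vertices), but no Eulerian circuit.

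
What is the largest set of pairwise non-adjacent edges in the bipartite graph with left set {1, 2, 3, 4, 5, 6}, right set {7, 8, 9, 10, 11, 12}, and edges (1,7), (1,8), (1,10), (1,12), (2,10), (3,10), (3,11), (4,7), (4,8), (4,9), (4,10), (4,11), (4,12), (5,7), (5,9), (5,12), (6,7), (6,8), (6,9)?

Step 1: List the neighbors of each left vertex:
  1: 7, 8, 10, 12
  2: 10
  3: 10, 11
  4: 7, 8, 9, 10, 11, 12
  5: 7, 9, 12
  6: 7, 8, 9

Step 2: Greedily match left vertices, then look for augmenting paths:
  Match 1 -- 12
  Match 2 -- 10
  Match 3 -- 11
  Match 4 -- 8
  Match 5 -- 9
  Match 6 -- 7
  No augmenting path remains.

Step 3: Verify this is maximum:
  Matching size 6 = min(|L|, |R|) = min(6, 6), which is an upper bound, so this matching is maximum.

Maximum matching: {(1,12), (2,10), (3,11), (4,8), (5,9), (6,7)}
Size: 6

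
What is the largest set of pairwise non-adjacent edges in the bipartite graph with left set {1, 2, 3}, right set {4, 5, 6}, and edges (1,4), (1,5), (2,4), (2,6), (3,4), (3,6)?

Step 1: List the neighbors of each left vertex:
  1: 4, 5
  2: 4, 6
  3: 4, 6

Step 2: Greedily match left vertices, then look for augmenting paths:
  Match 1 -- 5
  Match 2 -- 6
  Match 3 -- 4
  No augmenting path remains.

Step 3: Verify this is maximum:
  Matching size 3 = min(|L|, |R|) = min(3, 3), which is an upper bound, so this matching is maximum.

Maximum matching: {(1,5), (2,6), (3,4)}
Size: 3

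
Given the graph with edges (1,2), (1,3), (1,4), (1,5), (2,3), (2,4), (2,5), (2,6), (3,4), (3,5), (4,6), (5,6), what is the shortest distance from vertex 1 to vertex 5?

Step 1: Build adjacency list:
  1: 2, 3, 4, 5
  2: 1, 3, 4, 5, 6
  3: 1, 2, 4, 5
  4: 1, 2, 3, 6
  5: 1, 2, 3, 6
  6: 2, 4, 5

Step 2: BFS from vertex 1 to find shortest path to 5:
  vertex 2 reached at distance 1
  vertex 3 reached at distance 1
  vertex 4 reached at distance 1
  vertex 5 reached at distance 1

Step 3: Shortest path: 1 -> 5
Path length: 1 edge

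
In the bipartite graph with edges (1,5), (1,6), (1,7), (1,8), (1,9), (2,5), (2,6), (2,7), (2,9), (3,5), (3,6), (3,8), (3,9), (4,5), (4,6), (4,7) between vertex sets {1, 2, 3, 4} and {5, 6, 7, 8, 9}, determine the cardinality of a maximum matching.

Step 1: List the neighbors of each left vertex:
  1: 5, 6, 7, 8, 9
  2: 5, 6, 7, 9
  3: 5, 6, 8, 9
  4: 5, 6, 7

Step 2: Greedily match left vertices, then look for augmenting paths:
  Match 1 -- 5
  Match 2 -- 6
  Match 3 -- 8
  Match 4 -- 7
  No augmenting path remains.

Step 3: Verify this is maximum:
  Matching size 4 = min(|L|, |R|) = min(4, 5), which is an upper bound, so this matching is maximum.

Maximum matching: {(1,5), (2,6), (3,8), (4,7)}
Size: 4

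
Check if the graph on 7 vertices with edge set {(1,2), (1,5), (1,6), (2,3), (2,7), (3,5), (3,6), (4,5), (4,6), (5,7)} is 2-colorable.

Step 1: Attempt 2-coloring using BFS:
  Start at vertex 1, assign color 0
  Color vertex 2 with color 1 (neighbor of 1)
  Color vertex 5 with color 1 (neighbor of 1)
  Color vertex 6 with color 1 (neighbor of 1)
  Color vertex 3 with color 0 (neighbor of 2)
  Color vertex 7 with color 0 (neighbor of 2)
  Color vertex 4 with color 0 (neighbor of 5)

Step 2: 2-coloring succeeded. No conflicts found.
  Set A (color 0): {1, 3, 4, 7}
  Set B (color 1): {2, 5, 6}

The graph is bipartite with partition {1, 3, 4, 7}, {2, 5, 6}.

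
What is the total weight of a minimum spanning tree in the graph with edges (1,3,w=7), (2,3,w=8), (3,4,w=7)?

Apply Kruskal's algorithm (sort edges by weight, add if no cycle):

Sorted edges by weight:
  (1,3) w=7
  (3,4) w=7
  (2,3) w=8

Add edge (1,3) w=7 -- no cycle. Running total: 7
Add edge (3,4) w=7 -- no cycle. Running total: 14
Add edge (2,3) w=8 -- no cycle. Running total: 22

MST edges: (1,3,w=7), (3,4,w=7), (2,3,w=8)
Total MST weight: 7 + 7 + 8 = 22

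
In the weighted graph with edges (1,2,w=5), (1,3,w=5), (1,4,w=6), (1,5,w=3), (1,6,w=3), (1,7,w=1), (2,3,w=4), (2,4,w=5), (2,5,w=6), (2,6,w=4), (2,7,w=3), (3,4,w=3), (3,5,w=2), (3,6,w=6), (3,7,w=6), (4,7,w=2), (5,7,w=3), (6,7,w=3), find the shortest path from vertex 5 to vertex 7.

Step 1: Build adjacency list with weights:
  1: 2(w=5), 3(w=5), 4(w=6), 5(w=3), 6(w=3), 7(w=1)
  2: 1(w=5), 3(w=4), 4(w=5), 5(w=6), 6(w=4), 7(w=3)
  3: 1(w=5), 2(w=4), 4(w=3), 5(w=2), 6(w=6), 7(w=6)
  4: 1(w=6), 2(w=5), 3(w=3), 7(w=2)
  5: 1(w=3), 2(w=6), 3(w=2), 7(w=3)
  6: 1(w=3), 2(w=4), 3(w=6), 7(w=3)
  7: 1(w=1), 2(w=3), 3(w=6), 4(w=2), 5(w=3), 6(w=3)

Step 2: Apply Dijkstra's algorithm from vertex 5:
  Visit vertex 5 (distance=0)
    Update dist[1] = 3
    Update dist[2] = 6
    Update dist[3] = 2
    Update dist[7] = 3
  Visit vertex 3 (distance=2)
    Update dist[4] = 5
    Update dist[6] = 8
  Visit vertex 1 (distance=3)
    Update dist[6] = 6
  Visit vertex 7 (distance=3)

Step 3: Shortest path: 5 -> 7
Total weight: 3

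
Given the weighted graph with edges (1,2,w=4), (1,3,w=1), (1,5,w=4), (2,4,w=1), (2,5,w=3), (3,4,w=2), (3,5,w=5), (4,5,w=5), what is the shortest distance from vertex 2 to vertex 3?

Step 1: Build adjacency list with weights:
  1: 2(w=4), 3(w=1), 5(w=4)
  2: 1(w=4), 4(w=1), 5(w=3)
  3: 1(w=1), 4(w=2), 5(w=5)
  4: 2(w=1), 3(w=2), 5(w=5)
  5: 1(w=4), 2(w=3), 3(w=5), 4(w=5)

Step 2: Apply Dijkstra's algorithm from vertex 2:
  Visit vertex 2 (distance=0)
    Update dist[1] = 4
    Update dist[4] = 1
    Update dist[5] = 3
  Visit vertex 4 (distance=1)
    Update dist[3] = 3
  Visit vertex 3 (distance=3)

Step 3: Shortest path: 2 -> 4 -> 3
Total weight: 1 + 2 = 3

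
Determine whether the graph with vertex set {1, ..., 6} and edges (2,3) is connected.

Step 1: Build adjacency list from edges:
  1: (none)
  2: 3
  3: 2
  4: (none)
  5: (none)
  6: (none)

Step 2: Run BFS/DFS from vertex 1:
  Visited: {1}
  Reached 1 of 6 vertices

Step 3: Only 1 of 6 vertices reached. Graph is disconnected.
Connected components: {1}, {2, 3}, {4}, {5}, {6}
Answer: No, the graph is not connected (5 components).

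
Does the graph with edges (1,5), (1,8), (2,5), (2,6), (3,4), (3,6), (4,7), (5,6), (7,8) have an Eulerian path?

Step 1: Find the degree of each vertex:
  deg(1) = 2
  deg(2) = 2
  deg(3) = 2
  deg(4) = 2
  deg(5) = 3
  deg(6) = 3
  deg(7) = 2
  deg(8) = 2

Step 2: Count vertices with odd degree:
  Odd-degree vertices: 5, 6 (2 total)

Step 3: Apply Euler's theorem:
  - Eulerian circuit exists iff graph is connected and all vertices have even degree
  - Eulerian path exists iff graph is connected and has 0 or 2 odd-degree vertices

Graph is connected with exactly 2 odd-degree vertices (5, 6).
Eulerian path exists (starting and ending at the odd-degree vertices), but no Eulerian circuit.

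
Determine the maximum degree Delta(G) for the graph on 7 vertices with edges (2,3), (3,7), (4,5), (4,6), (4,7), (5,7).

Step 1: Count edges incident to each vertex:
  deg(1) = 0 (neighbors: none)
  deg(2) = 1 (neighbors: 3)
  deg(3) = 2 (neighbors: 2, 7)
  deg(4) = 3 (neighbors: 5, 6, 7)
  deg(5) = 2 (neighbors: 4, 7)
  deg(6) = 1 (neighbors: 4)
  deg(7) = 3 (neighbors: 3, 4, 5)

Step 2: Find maximum:
  max(0, 1, 2, 3, 2, 1, 3) = 3 (vertex 4)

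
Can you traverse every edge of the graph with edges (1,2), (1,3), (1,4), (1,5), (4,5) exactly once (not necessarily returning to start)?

Step 1: Find the degree of each vertex:
  deg(1) = 4
  deg(2) = 1
  deg(3) = 1
  deg(4) = 2
  deg(5) = 2

Step 2: Count vertices with odd degree:
  Odd-degree vertices: 2, 3 (2 total)

Step 3: Apply Euler's theorem:
  - Eulerian circuit exists iff graph is connected and all vertices have even degree
  - Eulerian path exists iff graph is connected and has 0 or 2 odd-degree vertices

Graph is connected with exactly 2 odd-degree vertices (2, 3).
Eulerian path exists (starting and ending at the odd-degree vertices), but no Eulerian circuit.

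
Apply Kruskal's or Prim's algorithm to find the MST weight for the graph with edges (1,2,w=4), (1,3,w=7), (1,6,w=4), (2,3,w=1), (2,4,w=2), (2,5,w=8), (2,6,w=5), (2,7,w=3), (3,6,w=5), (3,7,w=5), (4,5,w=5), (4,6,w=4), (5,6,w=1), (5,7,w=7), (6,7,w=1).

Apply Kruskal's algorithm (sort edges by weight, add if no cycle):

Sorted edges by weight:
  (2,3) w=1
  (5,6) w=1
  (6,7) w=1
  (2,4) w=2
  (2,7) w=3
  (1,2) w=4
  (1,6) w=4
  (4,6) w=4
  (2,6) w=5
  (3,7) w=5
  (3,6) w=5
  (4,5) w=5
  (1,3) w=7
  (5,7) w=7
  (2,5) w=8

Add edge (2,3) w=1 -- no cycle. Running total: 1
Add edge (5,6) w=1 -- no cycle. Running total: 2
Add edge (6,7) w=1 -- no cycle. Running total: 3
Add edge (2,4) w=2 -- no cycle. Running total: 5
Add edge (2,7) w=3 -- no cycle. Running total: 8
Add edge (1,2) w=4 -- no cycle. Running total: 12

MST edges: (2,3,w=1), (5,6,w=1), (6,7,w=1), (2,4,w=2), (2,7,w=3), (1,2,w=4)
Total MST weight: 1 + 1 + 1 + 2 + 3 + 4 = 12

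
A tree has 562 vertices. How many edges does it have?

A tree on n vertices always has exactly n - 1 edges.
For n = 562: edges = 562 - 1 = 561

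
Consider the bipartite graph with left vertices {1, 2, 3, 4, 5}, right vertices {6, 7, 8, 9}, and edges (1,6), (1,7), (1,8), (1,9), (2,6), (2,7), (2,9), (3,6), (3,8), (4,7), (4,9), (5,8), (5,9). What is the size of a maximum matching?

Step 1: List the neighbors of each left vertex:
  1: 6, 7, 8, 9
  2: 6, 7, 9
  3: 6, 8
  4: 7, 9
  5: 8, 9

Step 2: Greedily match left vertices, then look for augmenting paths:
  Match 1 -- 6
  Match 2 -- 7
  Match 3 -- 8
  Match 4 -- 9
  No augmenting path remains.

Step 3: Verify this is maximum:
  Matching size 4 = min(|L|, |R|) = min(5, 4), which is an upper bound, so this matching is maximum.

Maximum matching: {(1,6), (2,7), (3,8), (4,9)}
Size: 4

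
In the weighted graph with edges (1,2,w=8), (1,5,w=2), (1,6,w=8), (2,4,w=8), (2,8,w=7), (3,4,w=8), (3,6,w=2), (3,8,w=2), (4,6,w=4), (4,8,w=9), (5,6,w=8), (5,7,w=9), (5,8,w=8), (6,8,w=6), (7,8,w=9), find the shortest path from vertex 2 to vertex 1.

Step 1: Build adjacency list with weights:
  1: 2(w=8), 5(w=2), 6(w=8)
  2: 1(w=8), 4(w=8), 8(w=7)
  3: 4(w=8), 6(w=2), 8(w=2)
  4: 2(w=8), 3(w=8), 6(w=4), 8(w=9)
  5: 1(w=2), 6(w=8), 7(w=9), 8(w=8)
  6: 1(w=8), 3(w=2), 4(w=4), 5(w=8), 8(w=6)
  7: 5(w=9), 8(w=9)
  8: 2(w=7), 3(w=2), 4(w=9), 5(w=8), 6(w=6), 7(w=9)

Step 2: Apply Dijkstra's algorithm from vertex 2:
  Visit vertex 2 (distance=0)
    Update dist[1] = 8
    Update dist[4] = 8
    Update dist[8] = 7
  Visit vertex 8 (distance=7)
    Update dist[3] = 9
    Update dist[5] = 15
    Update dist[6] = 13
    Update dist[7] = 16
  Visit vertex 1 (distance=8)
    Update dist[5] = 10

Step 3: Shortest path: 2 -> 1
Total weight: 8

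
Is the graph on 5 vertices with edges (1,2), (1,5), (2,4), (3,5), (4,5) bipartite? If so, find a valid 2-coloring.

Step 1: Attempt 2-coloring using BFS:
  Start at vertex 1, assign color 0
  Color vertex 2 with color 1 (neighbor of 1)
  Color vertex 5 with color 1 (neighbor of 1)
  Color vertex 4 with color 0 (neighbor of 2)
  Color vertex 3 with color 0 (neighbor of 5)

Step 2: 2-coloring succeeded. No conflicts found.
  Set A (color 0): {1, 3, 4}
  Set B (color 1): {2, 5}

The graph is bipartite with partition {1, 3, 4}, {2, 5}.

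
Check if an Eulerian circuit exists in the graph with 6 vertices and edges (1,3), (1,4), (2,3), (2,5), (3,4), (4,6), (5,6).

Step 1: Find the degree of each vertex:
  deg(1) = 2
  deg(2) = 2
  deg(3) = 3
  deg(4) = 3
  deg(5) = 2
  deg(6) = 2

Step 2: Count vertices with odd degree:
  Odd-degree vertices: 3, 4 (2 total)

Step 3: Apply Euler's theorem:
  - Eulerian circuit exists iff graph is connected and all vertices have even degree
  - Eulerian path exists iff graph is connected and has 0 or 2 odd-degree vertices

Graph is connected with exactly 2 odd-degree vertices (3, 4).
Eulerian path exists (starting and ending at the odd-degree vertices), but no Eulerian circuit.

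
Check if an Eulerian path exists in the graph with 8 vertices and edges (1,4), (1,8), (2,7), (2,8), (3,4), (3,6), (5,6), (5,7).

Step 1: Find the degree of each vertex:
  deg(1) = 2
  deg(2) = 2
  deg(3) = 2
  deg(4) = 2
  deg(5) = 2
  deg(6) = 2
  deg(7) = 2
  deg(8) = 2

Step 2: Count vertices with odd degree:
  All vertices have even degree (0 odd-degree vertices)

Step 3: Apply Euler's theorem:
  - Eulerian circuit exists iff graph is connected and all vertices have even degree
  - Eulerian path exists iff graph is connected and has 0 or 2 odd-degree vertices

Graph is connected with 0 odd-degree vertices.
Both Eulerian circuit and Eulerian path exist.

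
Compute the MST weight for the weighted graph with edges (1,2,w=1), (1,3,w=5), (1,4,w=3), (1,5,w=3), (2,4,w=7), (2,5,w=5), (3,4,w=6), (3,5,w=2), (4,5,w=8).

Apply Kruskal's algorithm (sort edges by weight, add if no cycle):

Sorted edges by weight:
  (1,2) w=1
  (3,5) w=2
  (1,5) w=3
  (1,4) w=3
  (1,3) w=5
  (2,5) w=5
  (3,4) w=6
  (2,4) w=7
  (4,5) w=8

Add edge (1,2) w=1 -- no cycle. Running total: 1
Add edge (3,5) w=2 -- no cycle. Running total: 3
Add edge (1,5) w=3 -- no cycle. Running total: 6
Add edge (1,4) w=3 -- no cycle. Running total: 9

MST edges: (1,2,w=1), (3,5,w=2), (1,5,w=3), (1,4,w=3)
Total MST weight: 1 + 2 + 3 + 3 = 9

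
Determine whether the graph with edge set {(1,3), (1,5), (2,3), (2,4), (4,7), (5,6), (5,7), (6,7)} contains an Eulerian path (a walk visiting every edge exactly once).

Step 1: Find the degree of each vertex:
  deg(1) = 2
  deg(2) = 2
  deg(3) = 2
  deg(4) = 2
  deg(5) = 3
  deg(6) = 2
  deg(7) = 3

Step 2: Count vertices with odd degree:
  Odd-degree vertices: 5, 7 (2 total)

Step 3: Apply Euler's theorem:
  - Eulerian circuit exists iff graph is connected and all vertices have even degree
  - Eulerian path exists iff graph is connected and has 0 or 2 odd-degree vertices

Graph is connected with exactly 2 odd-degree vertices (5, 7).
Eulerian path exists (starting and ending at the odd-degree vertices), but no Eulerian circuit.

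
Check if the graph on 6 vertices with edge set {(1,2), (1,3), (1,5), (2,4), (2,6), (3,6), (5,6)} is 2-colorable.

Step 1: Attempt 2-coloring using BFS:
  Start at vertex 1, assign color 0
  Color vertex 2 with color 1 (neighbor of 1)
  Color vertex 3 with color 1 (neighbor of 1)
  Color vertex 5 with color 1 (neighbor of 1)
  Color vertex 4 with color 0 (neighbor of 2)
  Color vertex 6 with color 0 (neighbor of 2)

Step 2: 2-coloring succeeded. No conflicts found.
  Set A (color 0): {1, 4, 6}
  Set B (color 1): {2, 3, 5}

The graph is bipartite with partition {1, 4, 6}, {2, 3, 5}.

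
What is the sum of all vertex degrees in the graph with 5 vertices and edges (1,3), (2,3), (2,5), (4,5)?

Step 1: Count edges incident to each vertex:
  deg(1) = 1 (neighbors: 3)
  deg(2) = 2 (neighbors: 3, 5)
  deg(3) = 2 (neighbors: 1, 2)
  deg(4) = 1 (neighbors: 5)
  deg(5) = 2 (neighbors: 2, 4)

Step 2: Sum all degrees:
  1 + 2 + 2 + 1 + 2 = 8

Verification: sum of degrees = 2 * |E| = 2 * 4 = 8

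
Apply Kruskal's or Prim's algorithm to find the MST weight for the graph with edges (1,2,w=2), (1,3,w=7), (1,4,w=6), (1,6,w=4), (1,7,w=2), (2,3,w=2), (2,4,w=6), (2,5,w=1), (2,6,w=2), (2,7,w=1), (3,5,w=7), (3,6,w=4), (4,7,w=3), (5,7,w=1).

Apply Kruskal's algorithm (sort edges by weight, add if no cycle):

Sorted edges by weight:
  (2,5) w=1
  (2,7) w=1
  (5,7) w=1
  (1,7) w=2
  (1,2) w=2
  (2,3) w=2
  (2,6) w=2
  (4,7) w=3
  (1,6) w=4
  (3,6) w=4
  (1,4) w=6
  (2,4) w=6
  (1,3) w=7
  (3,5) w=7

Add edge (2,5) w=1 -- no cycle. Running total: 1
Add edge (2,7) w=1 -- no cycle. Running total: 2
Skip edge (5,7) w=1 -- would create cycle
Add edge (1,7) w=2 -- no cycle. Running total: 4
Skip edge (1,2) w=2 -- would create cycle
Add edge (2,3) w=2 -- no cycle. Running total: 6
Add edge (2,6) w=2 -- no cycle. Running total: 8
Add edge (4,7) w=3 -- no cycle. Running total: 11

MST edges: (2,5,w=1), (2,7,w=1), (1,7,w=2), (2,3,w=2), (2,6,w=2), (4,7,w=3)
Total MST weight: 1 + 1 + 2 + 2 + 2 + 3 = 11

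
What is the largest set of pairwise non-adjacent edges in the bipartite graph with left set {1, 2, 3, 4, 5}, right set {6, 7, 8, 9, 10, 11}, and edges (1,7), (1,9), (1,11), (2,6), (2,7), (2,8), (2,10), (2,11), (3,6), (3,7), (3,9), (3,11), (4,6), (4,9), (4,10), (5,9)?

Step 1: List the neighbors of each left vertex:
  1: 7, 9, 11
  2: 6, 7, 8, 10, 11
  3: 6, 7, 9, 11
  4: 6, 9, 10
  5: 9

Step 2: Greedily match left vertices, then look for augmenting paths:
  Match 1 -- 7
  Match 2 -- 6
  Match 3 -- 11
  Match 4 -- 10
  Match 5 -- 9
  No augmenting path remains.

Step 3: Verify this is maximum:
  Matching size 5 = min(|L|, |R|) = min(5, 6), which is an upper bound, so this matching is maximum.

Maximum matching: {(1,7), (2,6), (3,11), (4,10), (5,9)}
Size: 5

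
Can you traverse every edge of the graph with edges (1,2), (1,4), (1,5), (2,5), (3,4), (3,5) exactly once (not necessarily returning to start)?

Step 1: Find the degree of each vertex:
  deg(1) = 3
  deg(2) = 2
  deg(3) = 2
  deg(4) = 2
  deg(5) = 3

Step 2: Count vertices with odd degree:
  Odd-degree vertices: 1, 5 (2 total)

Step 3: Apply Euler's theorem:
  - Eulerian circuit exists iff graph is connected and all vertices have even degree
  - Eulerian path exists iff graph is connected and has 0 or 2 odd-degree vertices

Graph is connected with exactly 2 odd-degree vertices (1, 5).
Eulerian path exists (starting and ending at the odd-degree vertices), but no Eulerian circuit.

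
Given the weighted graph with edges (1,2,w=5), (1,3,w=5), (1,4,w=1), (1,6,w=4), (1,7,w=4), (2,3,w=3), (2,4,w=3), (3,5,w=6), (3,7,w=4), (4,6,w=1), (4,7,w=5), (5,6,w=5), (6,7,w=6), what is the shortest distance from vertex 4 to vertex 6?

Step 1: Build adjacency list with weights:
  1: 2(w=5), 3(w=5), 4(w=1), 6(w=4), 7(w=4)
  2: 1(w=5), 3(w=3), 4(w=3)
  3: 1(w=5), 2(w=3), 5(w=6), 7(w=4)
  4: 1(w=1), 2(w=3), 6(w=1), 7(w=5)
  5: 3(w=6), 6(w=5)
  6: 1(w=4), 4(w=1), 5(w=5), 7(w=6)
  7: 1(w=4), 3(w=4), 4(w=5), 6(w=6)

Step 2: Apply Dijkstra's algorithm from vertex 4:
  Visit vertex 4 (distance=0)
    Update dist[1] = 1
    Update dist[2] = 3
    Update dist[6] = 1
    Update dist[7] = 5
  Visit vertex 1 (distance=1)
    Update dist[3] = 6
  Visit vertex 6 (distance=1)
    Update dist[5] = 6

Step 3: Shortest path: 4 -> 6
Total weight: 1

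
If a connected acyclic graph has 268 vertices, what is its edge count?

A tree on n vertices always has exactly n - 1 edges.
For n = 268: edges = 268 - 1 = 267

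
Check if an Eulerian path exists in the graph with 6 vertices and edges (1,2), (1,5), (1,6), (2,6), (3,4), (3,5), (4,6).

Step 1: Find the degree of each vertex:
  deg(1) = 3
  deg(2) = 2
  deg(3) = 2
  deg(4) = 2
  deg(5) = 2
  deg(6) = 3

Step 2: Count vertices with odd degree:
  Odd-degree vertices: 1, 6 (2 total)

Step 3: Apply Euler's theorem:
  - Eulerian circuit exists iff graph is connected and all vertices have even degree
  - Eulerian path exists iff graph is connected and has 0 or 2 odd-degree vertices

Graph is connected with exactly 2 odd-degree vertices (1, 6).
Eulerian path exists (starting and ending at the odd-degree vertices), but no Eulerian circuit.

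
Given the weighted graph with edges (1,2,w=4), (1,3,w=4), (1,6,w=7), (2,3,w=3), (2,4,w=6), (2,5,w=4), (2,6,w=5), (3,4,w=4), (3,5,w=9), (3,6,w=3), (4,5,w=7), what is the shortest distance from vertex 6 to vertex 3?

Step 1: Build adjacency list with weights:
  1: 2(w=4), 3(w=4), 6(w=7)
  2: 1(w=4), 3(w=3), 4(w=6), 5(w=4), 6(w=5)
  3: 1(w=4), 2(w=3), 4(w=4), 5(w=9), 6(w=3)
  4: 2(w=6), 3(w=4), 5(w=7)
  5: 2(w=4), 3(w=9), 4(w=7)
  6: 1(w=7), 2(w=5), 3(w=3)

Step 2: Apply Dijkstra's algorithm from vertex 6:
  Visit vertex 6 (distance=0)
    Update dist[1] = 7
    Update dist[2] = 5
    Update dist[3] = 3
  Visit vertex 3 (distance=3)
    Update dist[4] = 7
    Update dist[5] = 12

Step 3: Shortest path: 6 -> 3
Total weight: 3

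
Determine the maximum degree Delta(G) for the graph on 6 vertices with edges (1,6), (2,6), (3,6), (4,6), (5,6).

Step 1: Count edges incident to each vertex:
  deg(1) = 1 (neighbors: 6)
  deg(2) = 1 (neighbors: 6)
  deg(3) = 1 (neighbors: 6)
  deg(4) = 1 (neighbors: 6)
  deg(5) = 1 (neighbors: 6)
  deg(6) = 5 (neighbors: 1, 2, 3, 4, 5)

Step 2: Find maximum:
  max(1, 1, 1, 1, 1, 5) = 5 (vertex 6)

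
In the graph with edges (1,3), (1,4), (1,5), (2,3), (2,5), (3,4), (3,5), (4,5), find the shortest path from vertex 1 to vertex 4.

Step 1: Build adjacency list:
  1: 3, 4, 5
  2: 3, 5
  3: 1, 2, 4, 5
  4: 1, 3, 5
  5: 1, 2, 3, 4

Step 2: BFS from vertex 1 to find shortest path to 4:
  vertex 3 reached at distance 1
  vertex 4 reached at distance 1

Step 3: Shortest path: 1 -> 4
Path length: 1 edge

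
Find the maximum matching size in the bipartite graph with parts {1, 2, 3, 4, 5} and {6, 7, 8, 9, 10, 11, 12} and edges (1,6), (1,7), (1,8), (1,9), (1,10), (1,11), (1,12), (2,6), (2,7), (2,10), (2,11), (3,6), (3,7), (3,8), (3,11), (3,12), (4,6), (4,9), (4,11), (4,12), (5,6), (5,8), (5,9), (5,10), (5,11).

Step 1: List the neighbors of each left vertex:
  1: 6, 7, 8, 9, 10, 11, 12
  2: 6, 7, 10, 11
  3: 6, 7, 8, 11, 12
  4: 6, 9, 11, 12
  5: 6, 8, 9, 10, 11

Step 2: Greedily match left vertices, then look for augmenting paths:
  Match 1 -- 6
  Match 2 -- 7
  Match 3 -- 8
  Match 4 -- 9
  Match 5 -- 10
  No augmenting path remains.

Step 3: Verify this is maximum:
  Matching size 5 = min(|L|, |R|) = min(5, 7), which is an upper bound, so this matching is maximum.

Maximum matching: {(1,6), (2,7), (3,8), (4,9), (5,10)}
Size: 5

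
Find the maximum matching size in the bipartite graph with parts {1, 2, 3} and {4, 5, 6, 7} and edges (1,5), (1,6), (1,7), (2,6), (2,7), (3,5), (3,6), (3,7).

Step 1: List the neighbors of each left vertex:
  1: 5, 6, 7
  2: 6, 7
  3: 5, 6, 7

Step 2: Greedily match left vertices, then look for augmenting paths:
  Match 1 -- 5
  Match 2 -- 6
  Match 3 -- 7
  No augmenting path remains.

Step 3: Verify this is maximum:
  Matching size 3 = min(|L|, |R|) = min(3, 4), which is an upper bound, so this matching is maximum.

Maximum matching: {(1,5), (2,6), (3,7)}
Size: 3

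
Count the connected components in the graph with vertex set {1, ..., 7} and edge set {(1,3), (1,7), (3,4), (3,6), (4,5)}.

Step 1: Build adjacency list from edges:
  1: 3, 7
  2: (none)
  3: 1, 4, 6
  4: 3, 5
  5: 4
  6: 3
  7: 1

Step 2: Run BFS/DFS from vertex 1:
  Visited: {1, 3, 7, 4, 6, 5}
  Reached 6 of 7 vertices

Step 3: Only 6 of 7 vertices reached. Graph is disconnected.
Connected components: {1, 3, 4, 5, 6, 7}, {2}
Number of connected components: 2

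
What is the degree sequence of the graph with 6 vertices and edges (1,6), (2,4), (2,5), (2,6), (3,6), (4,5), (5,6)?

Step 1: Count edges incident to each vertex:
  deg(1) = 1 (neighbors: 6)
  deg(2) = 3 (neighbors: 4, 5, 6)
  deg(3) = 1 (neighbors: 6)
  deg(4) = 2 (neighbors: 2, 5)
  deg(5) = 3 (neighbors: 2, 4, 6)
  deg(6) = 4 (neighbors: 1, 2, 3, 5)

Step 2: Sort degrees in non-increasing order:
  Degrees: [1, 3, 1, 2, 3, 4] -> sorted: [4, 3, 3, 2, 1, 1]

Degree sequence: [4, 3, 3, 2, 1, 1]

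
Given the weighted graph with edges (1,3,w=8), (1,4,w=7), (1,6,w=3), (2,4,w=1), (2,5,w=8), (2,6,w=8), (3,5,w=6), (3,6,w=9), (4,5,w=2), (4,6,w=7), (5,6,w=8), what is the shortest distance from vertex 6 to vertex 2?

Step 1: Build adjacency list with weights:
  1: 3(w=8), 4(w=7), 6(w=3)
  2: 4(w=1), 5(w=8), 6(w=8)
  3: 1(w=8), 5(w=6), 6(w=9)
  4: 1(w=7), 2(w=1), 5(w=2), 6(w=7)
  5: 2(w=8), 3(w=6), 4(w=2), 6(w=8)
  6: 1(w=3), 2(w=8), 3(w=9), 4(w=7), 5(w=8)

Step 2: Apply Dijkstra's algorithm from vertex 6:
  Visit vertex 6 (distance=0)
    Update dist[1] = 3
    Update dist[2] = 8
    Update dist[3] = 9
    Update dist[4] = 7
    Update dist[5] = 8
  Visit vertex 1 (distance=3)
  Visit vertex 4 (distance=7)
  Visit vertex 2 (distance=8)

Step 3: Shortest path: 6 -> 2
Total weight: 8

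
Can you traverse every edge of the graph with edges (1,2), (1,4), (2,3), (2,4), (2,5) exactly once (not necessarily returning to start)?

Step 1: Find the degree of each vertex:
  deg(1) = 2
  deg(2) = 4
  deg(3) = 1
  deg(4) = 2
  deg(5) = 1

Step 2: Count vertices with odd degree:
  Odd-degree vertices: 3, 5 (2 total)

Step 3: Apply Euler's theorem:
  - Eulerian circuit exists iff graph is connected and all vertices have even degree
  - Eulerian path exists iff graph is connected and has 0 or 2 odd-degree vertices

Graph is connected with exactly 2 odd-degree vertices (3, 5).
Eulerian path exists (starting and ending at the odd-degree vertices), but no Eulerian circuit.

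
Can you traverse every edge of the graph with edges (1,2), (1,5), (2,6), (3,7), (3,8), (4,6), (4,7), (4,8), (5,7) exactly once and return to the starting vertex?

Step 1: Find the degree of each vertex:
  deg(1) = 2
  deg(2) = 2
  deg(3) = 2
  deg(4) = 3
  deg(5) = 2
  deg(6) = 2
  deg(7) = 3
  deg(8) = 2

Step 2: Count vertices with odd degree:
  Odd-degree vertices: 4, 7 (2 total)

Step 3: Apply Euler's theorem:
  - Eulerian circuit exists iff graph is connected and all vertices have even degree
  - Eulerian path exists iff graph is connected and has 0 or 2 odd-degree vertices

Graph is connected with exactly 2 odd-degree vertices (4, 7).
Eulerian path exists (starting and ending at the odd-degree vertices), but no Eulerian circuit.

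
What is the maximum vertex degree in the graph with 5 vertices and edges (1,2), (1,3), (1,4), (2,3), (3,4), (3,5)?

Step 1: Count edges incident to each vertex:
  deg(1) = 3 (neighbors: 2, 3, 4)
  deg(2) = 2 (neighbors: 1, 3)
  deg(3) = 4 (neighbors: 1, 2, 4, 5)
  deg(4) = 2 (neighbors: 1, 3)
  deg(5) = 1 (neighbors: 3)

Step 2: Find maximum:
  max(3, 2, 4, 2, 1) = 4 (vertex 3)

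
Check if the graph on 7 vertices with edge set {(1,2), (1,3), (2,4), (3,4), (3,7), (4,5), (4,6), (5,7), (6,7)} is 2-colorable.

Step 1: Attempt 2-coloring using BFS:
  Start at vertex 1, assign color 0
  Color vertex 2 with color 1 (neighbor of 1)
  Color vertex 3 with color 1 (neighbor of 1)
  Color vertex 4 with color 0 (neighbor of 2)
  Color vertex 7 with color 0 (neighbor of 3)
  Color vertex 5 with color 1 (neighbor of 4)
  Color vertex 6 with color 1 (neighbor of 4)

Step 2: 2-coloring succeeded. No conflicts found.
  Set A (color 0): {1, 4, 7}
  Set B (color 1): {2, 3, 5, 6}

The graph is bipartite with partition {1, 4, 7}, {2, 3, 5, 6}.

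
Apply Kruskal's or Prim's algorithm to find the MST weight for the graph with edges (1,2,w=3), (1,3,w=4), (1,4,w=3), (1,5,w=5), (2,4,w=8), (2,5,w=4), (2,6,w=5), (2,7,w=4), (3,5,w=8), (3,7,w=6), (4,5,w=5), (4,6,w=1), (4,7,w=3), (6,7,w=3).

Apply Kruskal's algorithm (sort edges by weight, add if no cycle):

Sorted edges by weight:
  (4,6) w=1
  (1,2) w=3
  (1,4) w=3
  (4,7) w=3
  (6,7) w=3
  (1,3) w=4
  (2,5) w=4
  (2,7) w=4
  (1,5) w=5
  (2,6) w=5
  (4,5) w=5
  (3,7) w=6
  (2,4) w=8
  (3,5) w=8

Add edge (4,6) w=1 -- no cycle. Running total: 1
Add edge (1,2) w=3 -- no cycle. Running total: 4
Add edge (1,4) w=3 -- no cycle. Running total: 7
Add edge (4,7) w=3 -- no cycle. Running total: 10
Skip edge (6,7) w=3 -- would create cycle
Add edge (1,3) w=4 -- no cycle. Running total: 14
Add edge (2,5) w=4 -- no cycle. Running total: 18

MST edges: (4,6,w=1), (1,2,w=3), (1,4,w=3), (4,7,w=3), (1,3,w=4), (2,5,w=4)
Total MST weight: 1 + 3 + 3 + 3 + 4 + 4 = 18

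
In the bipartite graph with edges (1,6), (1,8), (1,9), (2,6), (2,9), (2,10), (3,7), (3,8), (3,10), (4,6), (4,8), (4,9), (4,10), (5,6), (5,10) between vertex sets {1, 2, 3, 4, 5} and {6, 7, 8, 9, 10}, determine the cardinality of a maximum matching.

Step 1: List the neighbors of each left vertex:
  1: 6, 8, 9
  2: 6, 9, 10
  3: 7, 8, 10
  4: 6, 8, 9, 10
  5: 6, 10

Step 2: Greedily match left vertices, then look for augmenting paths:
  Match 1 -- 6
  Match 2 -- 9
  Match 3 -- 7
  Match 4 -- 8
  Match 5 -- 10
  No augmenting path remains.

Step 3: Verify this is maximum:
  Matching size 5 = min(|L|, |R|) = min(5, 5), which is an upper bound, so this matching is maximum.

Maximum matching: {(1,6), (2,9), (3,7), (4,8), (5,10)}
Size: 5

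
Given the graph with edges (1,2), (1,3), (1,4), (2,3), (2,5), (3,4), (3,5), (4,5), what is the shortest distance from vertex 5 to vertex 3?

Step 1: Build adjacency list:
  1: 2, 3, 4
  2: 1, 3, 5
  3: 1, 2, 4, 5
  4: 1, 3, 5
  5: 2, 3, 4

Step 2: BFS from vertex 5 to find shortest path to 3:
  vertex 2 reached at distance 1
  vertex 3 reached at distance 1

Step 3: Shortest path: 5 -> 3
Path length: 1 edge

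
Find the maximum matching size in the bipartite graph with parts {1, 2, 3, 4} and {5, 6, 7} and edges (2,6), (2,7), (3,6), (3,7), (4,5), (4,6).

Step 1: List the neighbors of each left vertex:
  1: (none)
  2: 6, 7
  3: 6, 7
  4: 5, 6

Step 2: Greedily match left vertices, then look for augmenting paths:
  Match 2 -- 6
  Match 3 -- 7
  Match 4 -- 5
  No augmenting path remains.

Step 3: Verify this is maximum:
  Matching size 3 = min(|L|, |R|) = min(4, 3), which is an upper bound, so this matching is maximum.

Maximum matching: {(2,6), (3,7), (4,5)}
Size: 3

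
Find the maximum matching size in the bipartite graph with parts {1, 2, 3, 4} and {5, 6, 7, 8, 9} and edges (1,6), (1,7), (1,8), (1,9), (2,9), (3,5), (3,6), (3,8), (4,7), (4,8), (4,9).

Step 1: List the neighbors of each left vertex:
  1: 6, 7, 8, 9
  2: 9
  3: 5, 6, 8
  4: 7, 8, 9

Step 2: Greedily match left vertices, then look for augmenting paths:
  Match 1 -- 6
  Match 2 -- 9
  Match 3 -- 5
  Match 4 -- 7
  No augmenting path remains.

Step 3: Verify this is maximum:
  Matching size 4 = min(|L|, |R|) = min(4, 5), which is an upper bound, so this matching is maximum.

Maximum matching: {(1,6), (2,9), (3,5), (4,7)}
Size: 4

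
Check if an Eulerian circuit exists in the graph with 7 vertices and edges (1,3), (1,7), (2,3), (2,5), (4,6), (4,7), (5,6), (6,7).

Step 1: Find the degree of each vertex:
  deg(1) = 2
  deg(2) = 2
  deg(3) = 2
  deg(4) = 2
  deg(5) = 2
  deg(6) = 3
  deg(7) = 3

Step 2: Count vertices with odd degree:
  Odd-degree vertices: 6, 7 (2 total)

Step 3: Apply Euler's theorem:
  - Eulerian circuit exists iff graph is connected and all vertices have even degree
  - Eulerian path exists iff graph is connected and has 0 or 2 odd-degree vertices

Graph is connected with exactly 2 odd-degree vertices (6, 7).
Eulerian path exists (starting and ending at the odd-degree vertices), but no Eulerian circuit.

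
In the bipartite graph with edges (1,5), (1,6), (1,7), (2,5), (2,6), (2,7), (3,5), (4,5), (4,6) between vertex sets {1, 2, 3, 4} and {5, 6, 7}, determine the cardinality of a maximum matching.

Step 1: List the neighbors of each left vertex:
  1: 5, 6, 7
  2: 5, 6, 7
  3: 5
  4: 5, 6

Step 2: Greedily match left vertices, then look for augmenting paths:
  Match 1 -- 7
  Match 2 -- 6
  Match 3 -- 5
  No augmenting path remains.

Step 3: Verify this is maximum:
  Matching size 3 = min(|L|, |R|) = min(4, 3), which is an upper bound, so this matching is maximum.

Maximum matching: {(1,7), (2,6), (3,5)}
Size: 3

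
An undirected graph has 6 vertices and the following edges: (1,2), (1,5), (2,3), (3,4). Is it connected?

Step 1: Build adjacency list from edges:
  1: 2, 5
  2: 1, 3
  3: 2, 4
  4: 3
  5: 1
  6: (none)

Step 2: Run BFS/DFS from vertex 1:
  Visited: {1, 2, 5, 3, 4}
  Reached 5 of 6 vertices

Step 3: Only 5 of 6 vertices reached. Graph is disconnected.
Connected components: {1, 2, 3, 4, 5}, {6}
Answer: No, the graph is not connected (2 components).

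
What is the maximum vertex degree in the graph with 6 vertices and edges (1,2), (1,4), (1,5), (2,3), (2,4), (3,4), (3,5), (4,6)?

Step 1: Count edges incident to each vertex:
  deg(1) = 3 (neighbors: 2, 4, 5)
  deg(2) = 3 (neighbors: 1, 3, 4)
  deg(3) = 3 (neighbors: 2, 4, 5)
  deg(4) = 4 (neighbors: 1, 2, 3, 6)
  deg(5) = 2 (neighbors: 1, 3)
  deg(6) = 1 (neighbors: 4)

Step 2: Find maximum:
  max(3, 3, 3, 4, 2, 1) = 4 (vertex 4)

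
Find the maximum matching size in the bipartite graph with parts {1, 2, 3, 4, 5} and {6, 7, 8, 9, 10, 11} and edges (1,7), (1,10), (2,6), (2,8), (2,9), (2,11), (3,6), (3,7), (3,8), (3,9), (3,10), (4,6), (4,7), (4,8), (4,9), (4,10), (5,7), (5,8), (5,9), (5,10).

Step 1: List the neighbors of each left vertex:
  1: 7, 10
  2: 6, 8, 9, 11
  3: 6, 7, 8, 9, 10
  4: 6, 7, 8, 9, 10
  5: 7, 8, 9, 10

Step 2: Greedily match left vertices, then look for augmenting paths:
  Match 1 -- 7
  Match 2 -- 6
  Match 3 -- 8
  Match 4 -- 9
  Match 5 -- 10
  No augmenting path remains.

Step 3: Verify this is maximum:
  Matching size 5 = min(|L|, |R|) = min(5, 6), which is an upper bound, so this matching is maximum.

Maximum matching: {(1,7), (2,6), (3,8), (4,9), (5,10)}
Size: 5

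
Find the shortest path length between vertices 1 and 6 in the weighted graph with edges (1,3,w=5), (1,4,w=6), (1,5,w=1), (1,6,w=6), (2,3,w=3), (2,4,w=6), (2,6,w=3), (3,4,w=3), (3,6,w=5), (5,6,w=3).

Step 1: Build adjacency list with weights:
  1: 3(w=5), 4(w=6), 5(w=1), 6(w=6)
  2: 3(w=3), 4(w=6), 6(w=3)
  3: 1(w=5), 2(w=3), 4(w=3), 6(w=5)
  4: 1(w=6), 2(w=6), 3(w=3)
  5: 1(w=1), 6(w=3)
  6: 1(w=6), 2(w=3), 3(w=5), 5(w=3)

Step 2: Apply Dijkstra's algorithm from vertex 1:
  Visit vertex 1 (distance=0)
    Update dist[3] = 5
    Update dist[4] = 6
    Update dist[5] = 1
    Update dist[6] = 6
  Visit vertex 5 (distance=1)
    Update dist[6] = 4
  Visit vertex 6 (distance=4)
    Update dist[2] = 7

Step 3: Shortest path: 1 -> 5 -> 6
Total weight: 1 + 3 = 4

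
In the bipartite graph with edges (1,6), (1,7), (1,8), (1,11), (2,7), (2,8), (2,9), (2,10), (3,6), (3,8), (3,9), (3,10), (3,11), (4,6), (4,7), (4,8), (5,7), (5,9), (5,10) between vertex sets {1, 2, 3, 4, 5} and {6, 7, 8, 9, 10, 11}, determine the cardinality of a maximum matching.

Step 1: List the neighbors of each left vertex:
  1: 6, 7, 8, 11
  2: 7, 8, 9, 10
  3: 6, 8, 9, 10, 11
  4: 6, 7, 8
  5: 7, 9, 10

Step 2: Greedily match left vertices, then look for augmenting paths:
  Match 1 -- 11
  Match 2 -- 7
  Match 3 -- 8
  Match 4 -- 6
  Match 5 -- 9
  No augmenting path remains.

Step 3: Verify this is maximum:
  Matching size 5 = min(|L|, |R|) = min(5, 6), which is an upper bound, so this matching is maximum.

Maximum matching: {(1,11), (2,7), (3,8), (4,6), (5,9)}
Size: 5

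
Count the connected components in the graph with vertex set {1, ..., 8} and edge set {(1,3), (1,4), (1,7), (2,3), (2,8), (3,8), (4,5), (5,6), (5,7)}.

Step 1: Build adjacency list from edges:
  1: 3, 4, 7
  2: 3, 8
  3: 1, 2, 8
  4: 1, 5
  5: 4, 6, 7
  6: 5
  7: 1, 5
  8: 2, 3

Step 2: Run BFS/DFS from vertex 1:
  Visited: {1, 3, 4, 7, 2, 8, 5, 6}
  Reached 8 of 8 vertices

Step 3: All 8 vertices reached from vertex 1, so the graph is connected.
Number of connected components: 1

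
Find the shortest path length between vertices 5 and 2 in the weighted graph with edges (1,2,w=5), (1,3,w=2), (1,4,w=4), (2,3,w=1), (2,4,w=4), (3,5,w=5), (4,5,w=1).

Step 1: Build adjacency list with weights:
  1: 2(w=5), 3(w=2), 4(w=4)
  2: 1(w=5), 3(w=1), 4(w=4)
  3: 1(w=2), 2(w=1), 5(w=5)
  4: 1(w=4), 2(w=4), 5(w=1)
  5: 3(w=5), 4(w=1)

Step 2: Apply Dijkstra's algorithm from vertex 5:
  Visit vertex 5 (distance=0)
    Update dist[3] = 5
    Update dist[4] = 1
  Visit vertex 4 (distance=1)
    Update dist[1] = 5
    Update dist[2] = 5
  Visit vertex 1 (distance=5)
  Visit vertex 2 (distance=5)

Step 3: Shortest path: 5 -> 4 -> 2
Total weight: 1 + 4 = 5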